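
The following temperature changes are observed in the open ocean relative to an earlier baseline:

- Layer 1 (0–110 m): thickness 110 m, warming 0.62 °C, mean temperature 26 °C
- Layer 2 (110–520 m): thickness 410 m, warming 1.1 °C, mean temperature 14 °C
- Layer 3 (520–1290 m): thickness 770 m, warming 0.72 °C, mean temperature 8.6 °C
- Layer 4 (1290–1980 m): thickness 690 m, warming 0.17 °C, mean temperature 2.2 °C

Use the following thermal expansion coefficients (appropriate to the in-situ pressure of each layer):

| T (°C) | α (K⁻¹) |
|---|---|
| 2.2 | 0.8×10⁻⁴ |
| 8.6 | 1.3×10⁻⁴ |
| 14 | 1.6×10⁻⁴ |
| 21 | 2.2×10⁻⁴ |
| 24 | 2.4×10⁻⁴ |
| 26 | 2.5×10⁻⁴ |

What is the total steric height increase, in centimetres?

about 17.1 cm

Layer 1 at 26 °C → α = 2.5×10⁻⁴ K⁻¹
Layer 2 at 14 °C → α = 1.6×10⁻⁴ K⁻¹
Layer 3 at 8.6 °C → α = 1.3×10⁻⁴ K⁻¹
Layer 4 at 2.2 °C → α = 0.8×10⁻⁴ K⁻¹
2.5×10⁻⁴ × 0.62 × 110 = 0.01705 m
110–520 m: 410 × 1.1 × 1.6×10⁻⁴ = 0.07216 m
0.72 × 770 × 1.3×10⁻⁴ = 0.072072 m
0.8×10⁻⁴ × 0.17 × 690 = 0.009384 m
Δh = 0.01705 + 0.07216 + 0.072072 + 0.009384 = 0.170666 m ≈ 17.1 cm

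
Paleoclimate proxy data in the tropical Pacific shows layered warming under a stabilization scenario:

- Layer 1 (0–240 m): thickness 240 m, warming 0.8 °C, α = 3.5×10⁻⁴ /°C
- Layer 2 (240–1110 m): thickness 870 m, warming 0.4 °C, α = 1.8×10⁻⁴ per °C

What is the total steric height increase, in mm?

130 mm of thermosteric rise

0–240 m: 240 × 0.8 × 3.5×10⁻⁴ = 0.06720 m
0.4 × 1.8×10⁻⁴ × 870 = 0.06264 m
Δh = 0.06720 + 0.06264 = 0.12984 m ≈ 130 mm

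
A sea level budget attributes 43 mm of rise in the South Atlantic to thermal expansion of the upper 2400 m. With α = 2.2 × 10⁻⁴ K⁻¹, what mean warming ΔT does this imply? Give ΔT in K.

ΔT = Δh/(αH) = 0.043 / (2.2×10⁻⁴ × 2400) ≈ 0.08144 K

about 0.0814 K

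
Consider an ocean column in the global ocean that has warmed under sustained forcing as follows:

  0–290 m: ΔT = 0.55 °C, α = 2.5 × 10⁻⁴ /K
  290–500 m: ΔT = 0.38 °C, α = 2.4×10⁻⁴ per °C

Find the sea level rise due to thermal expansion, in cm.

Δh ≈ 5.90 cm

Layer 1: 2.5×10⁻⁴ × 290 × 0.55 = 0.039875 m
2.4×10⁻⁴ × 210 × 0.38 = 0.019152 m
Δh = 0.039875 + 0.019152 = 0.059027 m ≈ 5.90 cm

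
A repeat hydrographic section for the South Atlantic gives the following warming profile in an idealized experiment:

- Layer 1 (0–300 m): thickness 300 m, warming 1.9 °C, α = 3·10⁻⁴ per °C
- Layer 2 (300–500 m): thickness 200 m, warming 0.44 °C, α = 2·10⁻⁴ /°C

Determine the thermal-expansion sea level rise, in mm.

Layer 1: 1.9 × 300 × 3×10⁻⁴ = 0.17100 m
300–500 m: 2×10⁻⁴ × 0.44 × 200 = 0.01760 m
Δh = 0.17100 + 0.01760 = 0.18860 m ≈ 189 mm

189 mm of thermosteric rise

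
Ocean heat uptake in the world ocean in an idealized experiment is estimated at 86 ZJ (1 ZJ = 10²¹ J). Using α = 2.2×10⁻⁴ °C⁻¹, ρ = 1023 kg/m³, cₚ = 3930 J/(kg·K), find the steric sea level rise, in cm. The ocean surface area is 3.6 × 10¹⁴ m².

1.31 cm

Per unit area: Q = 86×10²¹ / (3.6×10¹⁴) ≈ 2.389×10⁸ J/m²
Δh = αQ/(ρcₚ) = 2.2×10⁻⁴ × 2.389×10⁸ / (1023 × 3930) ≈ 0.013073 m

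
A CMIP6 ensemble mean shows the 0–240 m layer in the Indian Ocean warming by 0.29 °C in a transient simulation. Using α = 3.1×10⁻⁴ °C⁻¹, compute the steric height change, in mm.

Δh ≈ 21.6 mm

Δh = αΔT·H = 3.1×10⁻⁴ × 0.29 × 240 = 0.021576 m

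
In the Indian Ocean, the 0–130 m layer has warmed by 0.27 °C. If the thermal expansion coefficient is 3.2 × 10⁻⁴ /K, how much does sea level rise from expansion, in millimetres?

Δh = 11.2 mm

Δh = αΔT·H = 3.2×10⁻⁴ × 0.27 × 130 = 0.011232 m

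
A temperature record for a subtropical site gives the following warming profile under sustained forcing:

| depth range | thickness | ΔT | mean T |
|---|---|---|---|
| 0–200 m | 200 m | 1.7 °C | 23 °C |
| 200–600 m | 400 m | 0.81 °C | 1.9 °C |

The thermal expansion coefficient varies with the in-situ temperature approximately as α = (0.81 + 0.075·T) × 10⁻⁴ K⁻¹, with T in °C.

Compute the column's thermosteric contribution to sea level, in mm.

120 mm

Layer 1: α = (0.81 + 0.075×23)×10⁻⁴ = 2.535×10⁻⁴ K⁻¹
Layer 2: α = (0.81 + 0.075×1.9)×10⁻⁴ = 0.9525×10⁻⁴ K⁻¹
0–200 m: 1.7 × 200 × 2.535×10⁻⁴ = 0.08619 m
0.9525×10⁻⁴ × 400 × 0.81 = 0.030861 m
Δh = 0.08619 + 0.030861 = 0.117051 m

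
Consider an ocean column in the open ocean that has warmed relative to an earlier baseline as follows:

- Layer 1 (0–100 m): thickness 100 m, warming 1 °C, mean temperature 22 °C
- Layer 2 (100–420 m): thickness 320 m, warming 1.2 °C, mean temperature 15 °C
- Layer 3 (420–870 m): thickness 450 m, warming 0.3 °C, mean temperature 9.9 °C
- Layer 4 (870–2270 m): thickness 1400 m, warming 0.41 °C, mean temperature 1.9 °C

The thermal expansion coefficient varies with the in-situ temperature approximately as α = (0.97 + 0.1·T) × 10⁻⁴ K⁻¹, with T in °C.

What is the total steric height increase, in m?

0.220 m

Layer 1: α = (0.97 + 0.1×22)×10⁻⁴ = 3.17×10⁻⁴ K⁻¹
Layer 2: α = (0.97 + 0.1×15)×10⁻⁴ = 2.47×10⁻⁴ K⁻¹
Layer 3: α = (0.97 + 0.1×9.9)×10⁻⁴ = 1.96×10⁻⁴ K⁻¹
Layer 4: α = (0.97 + 0.1×1.9)×10⁻⁴ = 1.16×10⁻⁴ K⁻¹
0–100 m: 100 × 1 × 3.17×10⁻⁴ = 0.03170 m
100–420 m: 320 × 1.2 × 2.47×10⁻⁴ = 0.094848 m
420–870 m: 1.96×10⁻⁴ × 0.3 × 450 = 0.02646 m
870–2270 m: 1400 × 0.41 × 1.16×10⁻⁴ = 0.066584 m
Δh = 0.03170 + 0.094848 + 0.02646 + 0.066584 = 0.219592 m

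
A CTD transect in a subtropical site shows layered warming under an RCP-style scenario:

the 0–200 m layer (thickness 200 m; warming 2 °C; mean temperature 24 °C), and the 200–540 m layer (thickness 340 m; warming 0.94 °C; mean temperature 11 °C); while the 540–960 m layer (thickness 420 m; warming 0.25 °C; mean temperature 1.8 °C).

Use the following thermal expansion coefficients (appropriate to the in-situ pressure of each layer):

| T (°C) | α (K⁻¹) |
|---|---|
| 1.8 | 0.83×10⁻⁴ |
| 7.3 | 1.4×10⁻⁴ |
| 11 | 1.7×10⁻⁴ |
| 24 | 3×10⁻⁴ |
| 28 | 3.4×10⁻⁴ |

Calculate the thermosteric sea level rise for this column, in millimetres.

Layer 1 at 24 °C → α = 3×10⁻⁴ K⁻¹
Layer 2 at 11 °C → α = 1.7×10⁻⁴ K⁻¹
Layer 3 at 1.8 °C → α = 0.83×10⁻⁴ K⁻¹
2 × 3×10⁻⁴ × 200 = 0.12000 m
1.7×10⁻⁴ × 0.94 × 340 = 0.054332 m
Layer 3: 420 × 0.83×10⁻⁴ × 0.25 = 0.008715 m
Δh = 0.12000 + 0.054332 + 0.008715 = 0.183047 m

183 mm of thermosteric rise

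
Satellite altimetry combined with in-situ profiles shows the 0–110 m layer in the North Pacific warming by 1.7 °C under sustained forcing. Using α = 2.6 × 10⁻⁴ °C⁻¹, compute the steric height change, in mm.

48.6 mm of thermosteric rise

Δh = αΔT·H = 2.6×10⁻⁴ × 1.7 × 110 = 0.04862 m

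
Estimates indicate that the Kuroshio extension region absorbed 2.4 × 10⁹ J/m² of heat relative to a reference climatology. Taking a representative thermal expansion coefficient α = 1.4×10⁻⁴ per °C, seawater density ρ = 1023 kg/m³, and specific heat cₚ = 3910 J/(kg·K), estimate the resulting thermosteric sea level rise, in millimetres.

84 mm

Δh = αQ/(ρcₚ) = 1.4×10⁻⁴ × 2.4×10⁹ / (1023 × 3910) ≈ 0.084001 m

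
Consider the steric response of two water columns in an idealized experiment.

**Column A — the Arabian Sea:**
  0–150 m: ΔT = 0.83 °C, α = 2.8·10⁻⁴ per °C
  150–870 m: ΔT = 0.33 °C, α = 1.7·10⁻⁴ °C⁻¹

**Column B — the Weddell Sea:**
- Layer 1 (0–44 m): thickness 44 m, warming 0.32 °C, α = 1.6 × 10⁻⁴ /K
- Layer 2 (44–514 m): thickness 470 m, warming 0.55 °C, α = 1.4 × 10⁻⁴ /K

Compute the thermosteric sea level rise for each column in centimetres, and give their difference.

A 0–150 m: 150 × 0.83 × 2.8×10⁻⁴ = 0.03486 m
A 150–870 m: 1.7×10⁻⁴ × 0.33 × 720 = 0.040392 m
A total: 0.075252 m
B 0–44 m: 0.32 × 44 × 1.6×10⁻⁴ = 0.0022528 m
B 44–514 m: 0.55 × 470 × 1.4×10⁻⁴ = 0.03619 m
B total: 0.0384428 m
Difference: 0.075252 − 0.0384428 = 0.0368092 m

Δh_A ≈ 7.53 cm, Δh_B ≈ 3.84 cm; difference ≈ 3.68 cm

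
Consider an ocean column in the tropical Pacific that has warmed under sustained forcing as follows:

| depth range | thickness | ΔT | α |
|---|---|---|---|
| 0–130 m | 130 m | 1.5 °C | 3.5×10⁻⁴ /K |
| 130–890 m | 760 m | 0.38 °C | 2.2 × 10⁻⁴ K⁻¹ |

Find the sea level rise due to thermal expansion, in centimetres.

0–130 m: 1.5 × 130 × 3.5×10⁻⁴ = 0.06825 m
130–890 m: 0.38 × 760 × 2.2×10⁻⁴ = 0.063536 m
Δh = 0.06825 + 0.063536 = 0.131786 m ≈ 13.2 cm

Δh ≈ 13.2 cm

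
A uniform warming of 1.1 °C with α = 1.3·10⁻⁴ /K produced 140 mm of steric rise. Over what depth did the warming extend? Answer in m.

H ≈ 979 m

H = Δh/(αΔT) = 0.14 / (1.3×10⁻⁴ × 1.1) ≈ 979.0 m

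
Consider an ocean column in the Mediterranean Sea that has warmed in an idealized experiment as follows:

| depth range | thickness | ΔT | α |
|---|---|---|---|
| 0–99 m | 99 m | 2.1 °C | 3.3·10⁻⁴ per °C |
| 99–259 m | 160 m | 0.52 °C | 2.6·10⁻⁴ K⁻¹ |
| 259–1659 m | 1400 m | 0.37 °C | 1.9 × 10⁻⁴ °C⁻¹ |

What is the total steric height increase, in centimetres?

Δh ≈ 18.9 cm

0–99 m: 3.3×10⁻⁴ × 2.1 × 99 = 0.068607 m
Layer 2: 160 × 0.52 × 2.6×10⁻⁴ = 0.021632 m
259–1659 m: 1.9×10⁻⁴ × 0.37 × 1400 = 0.09842 m
Δh = 0.068607 + 0.021632 + 0.09842 = 0.188659 m ≈ 18.9 cm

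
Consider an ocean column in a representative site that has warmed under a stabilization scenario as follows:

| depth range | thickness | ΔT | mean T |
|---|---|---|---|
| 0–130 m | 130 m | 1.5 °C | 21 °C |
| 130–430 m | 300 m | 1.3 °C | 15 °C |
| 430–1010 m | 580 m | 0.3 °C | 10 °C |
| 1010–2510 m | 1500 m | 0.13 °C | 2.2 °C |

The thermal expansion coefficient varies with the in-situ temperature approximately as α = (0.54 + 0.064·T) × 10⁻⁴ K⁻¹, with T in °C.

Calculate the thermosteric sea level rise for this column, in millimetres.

Δh = 129 mm

Layer 1: α = (0.54 + 0.064×21)×10⁻⁴ = 1.884×10⁻⁴ K⁻¹
Layer 2: α = (0.54 + 0.064×15)×10⁻⁴ = 1.5×10⁻⁴ K⁻¹
Layer 3: α = (0.54 + 0.064×10)×10⁻⁴ = 1.18×10⁻⁴ K⁻¹
Layer 4: α = (0.54 + 0.064×2.2)×10⁻⁴ = 0.6808×10⁻⁴ K⁻¹
Layer 1: 1.5 × 1.884×10⁻⁴ × 130 = 0.036738 m
130–430 m: 1.3 × 300 × 1.5×10⁻⁴ = 0.05850 m
430–1010 m: 580 × 0.3 × 1.18×10⁻⁴ = 0.020532 m
Layer 4: 1500 × 0.13 × 0.6808×10⁻⁴ = 0.0132756 m
Δh = 0.036738 + 0.05850 + 0.020532 + 0.0132756 = 0.1290456 m ≈ 129 mm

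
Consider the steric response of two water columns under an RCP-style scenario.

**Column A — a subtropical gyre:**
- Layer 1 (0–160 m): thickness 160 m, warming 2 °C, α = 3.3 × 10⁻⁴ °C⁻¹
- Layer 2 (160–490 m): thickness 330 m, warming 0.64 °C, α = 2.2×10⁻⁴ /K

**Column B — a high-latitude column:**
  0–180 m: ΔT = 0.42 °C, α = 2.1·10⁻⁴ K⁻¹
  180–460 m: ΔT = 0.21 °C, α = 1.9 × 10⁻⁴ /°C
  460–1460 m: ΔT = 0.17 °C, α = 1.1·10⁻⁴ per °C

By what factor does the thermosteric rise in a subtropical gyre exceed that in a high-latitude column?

≈ 3.32×

A Layer 1: 2 × 3.3×10⁻⁴ × 160 = 0.10560 m
A Layer 2: 0.64 × 2.2×10⁻⁴ × 330 = 0.046464 m
A total: 0.152064 m
B Layer 1: 2.1×10⁻⁴ × 180 × 0.42 = 0.015876 m
B Layer 2: 1.9×10⁻⁴ × 280 × 0.21 = 0.011172 m
B Layer 3: 0.17 × 1.1×10⁻⁴ × 1000 = 0.01870 m
B total: 0.045748 m
Ratio: 0.152064 / 0.045748 ≈ 3.324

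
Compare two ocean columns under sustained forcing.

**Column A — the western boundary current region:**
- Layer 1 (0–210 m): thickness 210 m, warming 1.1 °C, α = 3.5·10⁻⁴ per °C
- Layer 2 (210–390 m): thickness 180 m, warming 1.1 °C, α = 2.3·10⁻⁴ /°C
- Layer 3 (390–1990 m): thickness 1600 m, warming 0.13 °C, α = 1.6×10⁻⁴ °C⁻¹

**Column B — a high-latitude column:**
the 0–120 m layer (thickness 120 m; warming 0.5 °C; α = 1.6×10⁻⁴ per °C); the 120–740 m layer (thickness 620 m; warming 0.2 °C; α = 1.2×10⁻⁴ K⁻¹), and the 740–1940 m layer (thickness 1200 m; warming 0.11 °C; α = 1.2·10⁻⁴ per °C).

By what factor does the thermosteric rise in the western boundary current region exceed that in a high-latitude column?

4.0

A 210 × 3.5×10⁻⁴ × 1.1 = 0.08085 m
A 210–390 m: 180 × 2.3×10⁻⁴ × 1.1 = 0.04554 m
A 0.13 × 1.6×10⁻⁴ × 1600 = 0.03328 m
A total: 0.15967 m
B Layer 1: 120 × 1.6×10⁻⁴ × 0.5 = 0.00960 m
B 120–740 m: 0.2 × 620 × 1.2×10⁻⁴ = 0.01488 m
B 740–1940 m: 1200 × 0.11 × 1.2×10⁻⁴ = 0.01584 m
B total: 0.04032 m
Ratio: 0.15967 / 0.04032 ≈ 3.960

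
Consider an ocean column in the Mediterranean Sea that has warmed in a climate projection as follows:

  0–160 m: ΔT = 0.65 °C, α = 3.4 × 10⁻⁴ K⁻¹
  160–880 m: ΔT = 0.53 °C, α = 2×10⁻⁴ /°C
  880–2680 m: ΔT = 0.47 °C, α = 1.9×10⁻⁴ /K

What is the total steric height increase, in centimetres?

Δh ≈ 27.2 cm

Layer 1: 160 × 3.4×10⁻⁴ × 0.65 = 0.03536 m
160–880 m: 720 × 2×10⁻⁴ × 0.53 = 0.07632 m
880–2680 m: 1.9×10⁻⁴ × 0.47 × 1800 = 0.16074 m
Δh = 0.03536 + 0.07632 + 0.16074 = 0.27242 m ≈ 27.2 cm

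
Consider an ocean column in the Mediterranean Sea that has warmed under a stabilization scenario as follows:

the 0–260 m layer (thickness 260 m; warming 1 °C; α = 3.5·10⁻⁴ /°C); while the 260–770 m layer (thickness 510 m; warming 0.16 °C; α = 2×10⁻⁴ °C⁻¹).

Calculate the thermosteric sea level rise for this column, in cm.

10.7 cm

1 × 3.5×10⁻⁴ × 260 = 0.09100 m
Layer 2: 2×10⁻⁴ × 510 × 0.16 = 0.01632 m
Δh = 0.09100 + 0.01632 = 0.10732 m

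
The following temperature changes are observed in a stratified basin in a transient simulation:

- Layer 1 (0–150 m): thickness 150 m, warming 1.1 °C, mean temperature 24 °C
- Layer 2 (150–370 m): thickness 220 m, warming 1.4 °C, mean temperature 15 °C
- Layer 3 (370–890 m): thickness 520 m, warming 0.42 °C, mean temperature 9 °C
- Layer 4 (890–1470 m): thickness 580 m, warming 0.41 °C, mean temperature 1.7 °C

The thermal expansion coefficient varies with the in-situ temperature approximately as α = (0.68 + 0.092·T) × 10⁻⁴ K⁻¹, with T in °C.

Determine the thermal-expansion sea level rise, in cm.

Layer 1: α = (0.68 + 0.092×24)×10⁻⁴ = 2.888×10⁻⁴ K⁻¹
Layer 2: α = (0.68 + 0.092×15)×10⁻⁴ = 2.06×10⁻⁴ K⁻¹
Layer 3: α = (0.68 + 0.092×9)×10⁻⁴ = 1.508×10⁻⁴ K⁻¹
Layer 4: α = (0.68 + 0.092×1.7)×10⁻⁴ = 0.8364×10⁻⁴ K⁻¹
0–150 m: 1.1 × 2.888×10⁻⁴ × 150 = 0.047652 m
Layer 2: 1.4 × 220 × 2.06×10⁻⁴ = 0.063448 m
0.42 × 1.508×10⁻⁴ × 520 = 0.03293472 m
580 × 0.8364×10⁻⁴ × 0.41 = 0.019889592 m
Δh = 0.047652 + 0.063448 + 0.03293472 + 0.019889592 = 0.163924312 m ≈ 16 cm

about 16 cm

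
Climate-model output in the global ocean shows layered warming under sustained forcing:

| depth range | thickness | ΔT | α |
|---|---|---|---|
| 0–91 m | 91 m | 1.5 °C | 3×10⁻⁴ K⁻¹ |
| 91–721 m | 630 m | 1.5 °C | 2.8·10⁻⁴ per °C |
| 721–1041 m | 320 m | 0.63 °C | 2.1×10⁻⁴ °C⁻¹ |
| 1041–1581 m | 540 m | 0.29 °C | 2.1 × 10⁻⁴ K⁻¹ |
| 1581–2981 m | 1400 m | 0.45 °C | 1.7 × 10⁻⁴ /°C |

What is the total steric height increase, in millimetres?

0–91 m: 1.5 × 3×10⁻⁴ × 91 = 0.04095 m
630 × 1.5 × 2.8×10⁻⁴ = 0.26460 m
721–1041 m: 0.63 × 2.1×10⁻⁴ × 320 = 0.042336 m
2.1×10⁻⁴ × 0.29 × 540 = 0.032886 m
0.45 × 1400 × 1.7×10⁻⁴ = 0.10710 m
Δh = 0.04095 + 0.26460 + 0.042336 + 0.032886 + 0.10710 = 0.487872 m

about 490 mm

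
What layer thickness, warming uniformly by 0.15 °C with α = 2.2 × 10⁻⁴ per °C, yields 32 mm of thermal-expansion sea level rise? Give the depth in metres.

about 970 m

H = Δh/(αΔT) = 0.032 / (2.2×10⁻⁴ × 0.15) ≈ 969.7 m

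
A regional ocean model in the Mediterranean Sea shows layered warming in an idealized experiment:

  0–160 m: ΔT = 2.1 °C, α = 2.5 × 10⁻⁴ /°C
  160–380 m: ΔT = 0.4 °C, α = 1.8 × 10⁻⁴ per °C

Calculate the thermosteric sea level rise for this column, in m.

Layer 1: 160 × 2.1 × 2.5×10⁻⁴ = 0.08400 m
160–380 m: 220 × 1.8×10⁻⁴ × 0.4 = 0.01584 m
Δh = 0.08400 + 0.01584 = 0.09984 m

Δh ≈ 0.10 m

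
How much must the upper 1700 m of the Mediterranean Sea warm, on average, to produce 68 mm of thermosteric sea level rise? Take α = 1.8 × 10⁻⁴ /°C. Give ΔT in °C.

ΔT = Δh/(αH) = 0.068 / (1.8×10⁻⁴ × 1700) ≈ 0.2222 °C

about 0.222 °C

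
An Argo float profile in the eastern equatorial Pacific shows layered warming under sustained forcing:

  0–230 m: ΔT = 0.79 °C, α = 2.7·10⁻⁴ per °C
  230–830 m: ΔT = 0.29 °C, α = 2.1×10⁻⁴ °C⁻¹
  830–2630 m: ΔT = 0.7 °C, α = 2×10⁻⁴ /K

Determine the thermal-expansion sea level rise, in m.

Layer 1: 2.7×10⁻⁴ × 230 × 0.79 = 0.049059 m
0.29 × 2.1×10⁻⁴ × 600 = 0.03654 m
830–2630 m: 2×10⁻⁴ × 0.7 × 1800 = 0.25200 m
Δh = 0.049059 + 0.03654 + 0.25200 = 0.337599 m

Δh ≈ 0.338 m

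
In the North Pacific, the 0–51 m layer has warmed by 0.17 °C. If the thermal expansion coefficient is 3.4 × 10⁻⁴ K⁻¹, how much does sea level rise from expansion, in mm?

Δh = αΔT·H = 3.4×10⁻⁴ × 0.17 × 51 = 0.0029478 m

about 2.95 mm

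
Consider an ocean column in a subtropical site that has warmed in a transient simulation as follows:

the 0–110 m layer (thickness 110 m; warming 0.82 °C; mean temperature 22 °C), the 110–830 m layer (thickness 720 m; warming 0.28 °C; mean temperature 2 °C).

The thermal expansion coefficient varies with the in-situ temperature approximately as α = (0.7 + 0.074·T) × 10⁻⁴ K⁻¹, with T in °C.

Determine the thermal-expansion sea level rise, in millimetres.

Δh ≈ 38.1 mm

Layer 1: α = (0.7 + 0.074×22)×10⁻⁴ = 2.328×10⁻⁴ K⁻¹
Layer 2: α = (0.7 + 0.074×2)×10⁻⁴ = 0.848×10⁻⁴ K⁻¹
Layer 1: 110 × 2.328×10⁻⁴ × 0.82 = 0.02099856 m
0.28 × 0.848×10⁻⁴ × 720 = 0.01709568 m
Δh = 0.02099856 + 0.01709568 = 0.03809424 m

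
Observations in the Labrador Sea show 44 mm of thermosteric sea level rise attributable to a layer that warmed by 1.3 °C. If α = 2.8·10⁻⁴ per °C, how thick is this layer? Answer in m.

H = Δh/(αΔT) = 0.044 / (2.8×10⁻⁴ × 1.3) ≈ 120.9 m

about 121 m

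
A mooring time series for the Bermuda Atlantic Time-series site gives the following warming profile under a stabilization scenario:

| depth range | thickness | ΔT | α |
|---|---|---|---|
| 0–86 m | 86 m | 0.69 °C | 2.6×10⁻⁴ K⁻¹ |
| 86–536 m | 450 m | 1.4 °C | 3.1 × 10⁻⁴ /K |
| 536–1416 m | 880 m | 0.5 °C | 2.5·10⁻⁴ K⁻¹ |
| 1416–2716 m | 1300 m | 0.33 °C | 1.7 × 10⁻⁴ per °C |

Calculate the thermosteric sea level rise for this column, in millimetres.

Layer 1: 86 × 2.6×10⁻⁴ × 0.69 = 0.0154284 m
86–536 m: 1.4 × 450 × 3.1×10⁻⁴ = 0.19530 m
536–1416 m: 2.5×10⁻⁴ × 880 × 0.5 = 0.11000 m
Layer 4: 0.33 × 1.7×10⁻⁴ × 1300 = 0.07293 m
Δh = 0.0154284 + 0.19530 + 0.11000 + 0.07293 = 0.3936584 m ≈ 390 mm

390 mm of thermosteric rise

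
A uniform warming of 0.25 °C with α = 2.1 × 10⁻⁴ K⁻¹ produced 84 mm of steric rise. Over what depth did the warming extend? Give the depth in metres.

H = Δh/(αΔT) = 0.084 / (2.1×10⁻⁴ × 0.25) = 1600 m

about 1600 m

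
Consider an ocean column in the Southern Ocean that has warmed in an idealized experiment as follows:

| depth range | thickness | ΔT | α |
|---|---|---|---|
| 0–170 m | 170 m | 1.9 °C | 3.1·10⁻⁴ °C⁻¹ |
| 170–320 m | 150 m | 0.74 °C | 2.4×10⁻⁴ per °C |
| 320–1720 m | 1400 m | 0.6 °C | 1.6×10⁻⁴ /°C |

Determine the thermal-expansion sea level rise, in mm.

261 mm of thermosteric rise

170 × 1.9 × 3.1×10⁻⁴ = 0.10013 m
Layer 2: 0.74 × 150 × 2.4×10⁻⁴ = 0.02664 m
320–1720 m: 1.6×10⁻⁴ × 1400 × 0.6 = 0.13440 m
Δh = 0.10013 + 0.02664 + 0.13440 = 0.26117 m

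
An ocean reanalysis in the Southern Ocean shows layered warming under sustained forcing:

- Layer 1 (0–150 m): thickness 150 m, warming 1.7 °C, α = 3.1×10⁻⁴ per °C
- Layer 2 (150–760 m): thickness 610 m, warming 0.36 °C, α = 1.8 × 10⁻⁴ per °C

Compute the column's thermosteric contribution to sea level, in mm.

Δh ≈ 120 mm

150 × 3.1×10⁻⁴ × 1.7 = 0.07905 m
610 × 1.8×10⁻⁴ × 0.36 = 0.039528 m
Δh = 0.07905 + 0.039528 = 0.118578 m ≈ 120 mm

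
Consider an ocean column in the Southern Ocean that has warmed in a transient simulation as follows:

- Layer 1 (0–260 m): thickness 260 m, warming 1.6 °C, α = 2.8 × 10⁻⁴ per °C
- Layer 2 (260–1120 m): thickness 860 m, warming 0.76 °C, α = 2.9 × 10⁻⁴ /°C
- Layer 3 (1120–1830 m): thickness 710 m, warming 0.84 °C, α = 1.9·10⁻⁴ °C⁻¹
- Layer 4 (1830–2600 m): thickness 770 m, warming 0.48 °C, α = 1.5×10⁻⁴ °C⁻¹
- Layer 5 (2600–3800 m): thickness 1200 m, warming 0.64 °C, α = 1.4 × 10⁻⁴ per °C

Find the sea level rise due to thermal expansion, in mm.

Δh = 580 mm

0–260 m: 2.8×10⁻⁴ × 260 × 1.6 = 0.11648 m
Layer 2: 2.9×10⁻⁴ × 0.76 × 860 = 0.189544 m
1.9×10⁻⁴ × 0.84 × 710 = 0.113316 m
Layer 4: 0.48 × 770 × 1.5×10⁻⁴ = 0.05544 m
Layer 5: 1200 × 1.4×10⁻⁴ × 0.64 = 0.10752 m
Δh = 0.11648 + 0.189544 + 0.113316 + 0.05544 + 0.10752 = 0.58230 m ≈ 580 mm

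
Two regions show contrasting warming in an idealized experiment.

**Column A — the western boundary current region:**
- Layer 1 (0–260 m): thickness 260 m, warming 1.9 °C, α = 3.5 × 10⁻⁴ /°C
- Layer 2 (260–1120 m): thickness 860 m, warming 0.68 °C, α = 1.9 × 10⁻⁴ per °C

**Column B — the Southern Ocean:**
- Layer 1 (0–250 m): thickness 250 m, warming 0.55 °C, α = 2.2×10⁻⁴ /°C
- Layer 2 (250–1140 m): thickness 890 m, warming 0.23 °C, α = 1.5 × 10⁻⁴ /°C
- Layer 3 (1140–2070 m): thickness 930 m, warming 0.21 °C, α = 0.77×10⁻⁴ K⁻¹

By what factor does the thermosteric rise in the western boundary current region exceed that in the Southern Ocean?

A Layer 1: 260 × 1.9 × 3.5×10⁻⁴ = 0.17290 m
A 260–1120 m: 1.9×10⁻⁴ × 0.68 × 860 = 0.111112 m
A total: 0.284012 m
B 0–250 m: 0.55 × 2.2×10⁻⁴ × 250 = 0.03025 m
B 250–1140 m: 1.5×10⁻⁴ × 0.23 × 890 = 0.030705 m
B 930 × 0.77×10⁻⁴ × 0.21 = 0.0150381 m
B total: 0.0759931 m
Ratio: 0.284012 / 0.0759931 ≈ 3.737

a factor of 3.74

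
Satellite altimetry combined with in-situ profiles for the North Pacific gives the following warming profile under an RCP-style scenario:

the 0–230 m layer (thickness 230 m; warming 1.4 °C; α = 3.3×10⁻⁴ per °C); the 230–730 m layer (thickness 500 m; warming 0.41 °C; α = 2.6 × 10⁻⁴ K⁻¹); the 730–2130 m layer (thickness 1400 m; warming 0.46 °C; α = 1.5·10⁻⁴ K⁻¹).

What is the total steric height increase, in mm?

260 mm

1.4 × 230 × 3.3×10⁻⁴ = 0.10626 m
Layer 2: 2.6×10⁻⁴ × 0.41 × 500 = 0.05330 m
1400 × 1.5×10⁻⁴ × 0.46 = 0.09660 m
Δh = 0.10626 + 0.05330 + 0.09660 = 0.25616 m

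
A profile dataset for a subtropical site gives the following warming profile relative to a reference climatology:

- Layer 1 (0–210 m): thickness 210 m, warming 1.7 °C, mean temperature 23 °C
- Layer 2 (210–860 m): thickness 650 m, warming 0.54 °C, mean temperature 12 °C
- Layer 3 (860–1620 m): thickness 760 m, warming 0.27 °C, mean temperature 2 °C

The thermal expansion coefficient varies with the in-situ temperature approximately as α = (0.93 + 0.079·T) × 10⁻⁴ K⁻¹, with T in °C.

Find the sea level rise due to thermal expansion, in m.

Layer 1: α = (0.93 + 0.079×23)×10⁻⁴ = 2.747×10⁻⁴ K⁻¹
Layer 2: α = (0.93 + 0.079×12)×10⁻⁴ = 1.878×10⁻⁴ K⁻¹
Layer 3: α = (0.93 + 0.079×2)×10⁻⁴ = 1.088×10⁻⁴ K⁻¹
Layer 1: 2.747×10⁻⁴ × 210 × 1.7 = 0.0980679 m
Layer 2: 650 × 1.878×10⁻⁴ × 0.54 = 0.0659178 m
860–1620 m: 760 × 1.088×10⁻⁴ × 0.27 = 0.02232576 m
Δh = 0.0980679 + 0.0659178 + 0.02232576 = 0.18631146 m ≈ 0.19 m

Δh ≈ 0.19 m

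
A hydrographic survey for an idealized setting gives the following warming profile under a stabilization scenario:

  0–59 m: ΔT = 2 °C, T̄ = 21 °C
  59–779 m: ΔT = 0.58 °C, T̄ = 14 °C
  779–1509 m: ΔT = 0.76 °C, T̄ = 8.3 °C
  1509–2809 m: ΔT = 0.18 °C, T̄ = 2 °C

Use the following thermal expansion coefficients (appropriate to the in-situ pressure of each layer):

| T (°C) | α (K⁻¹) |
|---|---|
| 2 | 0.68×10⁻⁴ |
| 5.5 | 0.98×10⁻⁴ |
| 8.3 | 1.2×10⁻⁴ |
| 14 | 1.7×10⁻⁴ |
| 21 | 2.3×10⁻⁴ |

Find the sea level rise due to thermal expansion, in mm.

Layer 1 at 21 °C → α = 2.3×10⁻⁴ K⁻¹
Layer 2 at 14 °C → α = 1.7×10⁻⁴ K⁻¹
Layer 3 at 8.3 °C → α = 1.2×10⁻⁴ K⁻¹
Layer 4 at 2 °C → α = 0.68×10⁻⁴ K⁻¹
Layer 1: 2.3×10⁻⁴ × 59 × 2 = 0.02714 m
Layer 2: 720 × 1.7×10⁻⁴ × 0.58 = 0.070992 m
779–1509 m: 1.2×10⁻⁴ × 0.76 × 730 = 0.066576 m
Layer 4: 0.18 × 1300 × 0.68×10⁻⁴ = 0.015912 m
Δh = 0.02714 + 0.070992 + 0.066576 + 0.015912 = 0.18062 m ≈ 180 mm

about 180 mm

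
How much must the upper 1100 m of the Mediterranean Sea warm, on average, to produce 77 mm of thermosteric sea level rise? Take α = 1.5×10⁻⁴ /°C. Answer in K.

ΔT = Δh/(αH) = 0.077 / (1.5×10⁻⁴ × 1100) ≈ 0.4667 K

0.467 K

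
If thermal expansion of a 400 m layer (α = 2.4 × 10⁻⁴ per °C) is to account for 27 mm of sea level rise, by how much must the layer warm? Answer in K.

ΔT = Δh/(αH) = 0.027 / (2.4×10⁻⁴ × 400) ≈ 0.2813 K

0.28 K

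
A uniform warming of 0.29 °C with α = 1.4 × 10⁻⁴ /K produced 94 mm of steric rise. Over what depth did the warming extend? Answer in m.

about 2300 m

H = Δh/(αΔT) = 0.094 / (1.4×10⁻⁴ × 0.29) ≈ 2315 m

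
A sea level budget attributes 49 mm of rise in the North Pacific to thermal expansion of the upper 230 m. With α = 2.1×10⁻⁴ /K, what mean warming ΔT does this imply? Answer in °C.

ΔT ≈ 1.01 °C

ΔT = Δh/(αH) = 0.049 / (2.1×10⁻⁴ × 230) ≈ 1.014 °C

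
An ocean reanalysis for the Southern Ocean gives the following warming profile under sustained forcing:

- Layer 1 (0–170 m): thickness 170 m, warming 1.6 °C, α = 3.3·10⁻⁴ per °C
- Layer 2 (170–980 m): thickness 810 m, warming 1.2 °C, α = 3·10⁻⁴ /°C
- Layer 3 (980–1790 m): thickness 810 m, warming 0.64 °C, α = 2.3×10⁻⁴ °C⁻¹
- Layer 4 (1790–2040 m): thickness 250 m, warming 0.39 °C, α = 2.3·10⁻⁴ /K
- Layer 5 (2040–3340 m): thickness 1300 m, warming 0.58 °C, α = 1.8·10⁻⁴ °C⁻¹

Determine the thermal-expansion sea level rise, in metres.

0.659 m

0–170 m: 3.3×10⁻⁴ × 1.6 × 170 = 0.08976 m
Layer 2: 1.2 × 810 × 3×10⁻⁴ = 0.29160 m
980–1790 m: 2.3×10⁻⁴ × 0.64 × 810 = 0.119232 m
Layer 4: 0.39 × 2.3×10⁻⁴ × 250 = 0.022425 m
2040–3340 m: 1300 × 1.8×10⁻⁴ × 0.58 = 0.13572 m
Δh = 0.08976 + 0.29160 + 0.119232 + 0.022425 + 0.13572 = 0.658737 m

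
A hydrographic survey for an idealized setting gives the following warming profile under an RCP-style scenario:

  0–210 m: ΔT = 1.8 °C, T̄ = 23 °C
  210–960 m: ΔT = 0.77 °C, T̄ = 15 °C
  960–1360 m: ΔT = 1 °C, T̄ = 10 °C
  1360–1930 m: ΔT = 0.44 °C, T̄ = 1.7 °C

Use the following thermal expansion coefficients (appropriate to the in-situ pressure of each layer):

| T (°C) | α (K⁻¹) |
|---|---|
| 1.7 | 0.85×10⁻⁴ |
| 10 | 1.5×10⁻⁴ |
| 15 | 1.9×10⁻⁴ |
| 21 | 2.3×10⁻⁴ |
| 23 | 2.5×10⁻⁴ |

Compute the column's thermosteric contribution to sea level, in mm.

Layer 1 at 23 °C → α = 2.5×10⁻⁴ K⁻¹
Layer 2 at 15 °C → α = 1.9×10⁻⁴ K⁻¹
Layer 3 at 10 °C → α = 1.5×10⁻⁴ K⁻¹
Layer 4 at 1.7 °C → α = 0.85×10⁻⁴ K⁻¹
Layer 1: 210 × 1.8 × 2.5×10⁻⁴ = 0.09450 m
0.77 × 750 × 1.9×10⁻⁴ = 0.109725 m
960–1360 m: 400 × 1 × 1.5×10⁻⁴ = 0.06000 m
0.44 × 570 × 0.85×10⁻⁴ = 0.021318 m
Δh = 0.09450 + 0.109725 + 0.06000 + 0.021318 = 0.285543 m

286 mm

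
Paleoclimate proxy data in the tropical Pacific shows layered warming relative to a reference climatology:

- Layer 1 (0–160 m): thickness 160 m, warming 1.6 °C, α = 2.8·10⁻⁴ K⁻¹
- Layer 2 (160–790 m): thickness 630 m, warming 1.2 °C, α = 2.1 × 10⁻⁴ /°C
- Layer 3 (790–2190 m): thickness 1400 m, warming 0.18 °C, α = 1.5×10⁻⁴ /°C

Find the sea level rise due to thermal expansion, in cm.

Δh = 26.8 cm

0–160 m: 2.8×10⁻⁴ × 160 × 1.6 = 0.07168 m
1.2 × 630 × 2.1×10⁻⁴ = 0.15876 m
790–2190 m: 1400 × 0.18 × 1.5×10⁻⁴ = 0.03780 m
Δh = 0.07168 + 0.15876 + 0.03780 = 0.26824 m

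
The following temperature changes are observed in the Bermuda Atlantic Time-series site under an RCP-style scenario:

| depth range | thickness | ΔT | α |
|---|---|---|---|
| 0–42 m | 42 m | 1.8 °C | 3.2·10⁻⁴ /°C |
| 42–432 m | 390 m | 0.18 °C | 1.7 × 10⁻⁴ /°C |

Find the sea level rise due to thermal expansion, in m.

0.0361 m of thermosteric rise

0–42 m: 3.2×10⁻⁴ × 1.8 × 42 = 0.024192 m
1.7×10⁻⁴ × 390 × 0.18 = 0.011934 m
Δh = 0.024192 + 0.011934 = 0.036126 m ≈ 0.0361 m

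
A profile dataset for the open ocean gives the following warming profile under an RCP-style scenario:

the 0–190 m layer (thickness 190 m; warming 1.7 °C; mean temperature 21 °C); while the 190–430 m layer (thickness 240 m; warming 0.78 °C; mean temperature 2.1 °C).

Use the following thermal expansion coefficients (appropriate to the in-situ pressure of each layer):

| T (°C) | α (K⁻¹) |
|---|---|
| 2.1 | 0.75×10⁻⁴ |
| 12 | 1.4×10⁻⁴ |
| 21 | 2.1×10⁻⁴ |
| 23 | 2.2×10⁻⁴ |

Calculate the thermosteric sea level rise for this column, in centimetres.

Layer 1 at 21 °C → α = 2.1×10⁻⁴ K⁻¹
Layer 2 at 2.1 °C → α = 0.75×10⁻⁴ K⁻¹
0–190 m: 2.1×10⁻⁴ × 1.7 × 190 = 0.06783 m
Layer 2: 240 × 0.75×10⁻⁴ × 0.78 = 0.01404 m
Δh = 0.06783 + 0.01404 = 0.08187 m

8.2 cm of thermosteric rise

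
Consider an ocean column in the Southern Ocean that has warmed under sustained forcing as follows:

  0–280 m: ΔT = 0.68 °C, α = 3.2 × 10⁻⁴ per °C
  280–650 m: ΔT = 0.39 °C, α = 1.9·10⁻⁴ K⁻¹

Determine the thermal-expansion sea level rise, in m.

0–280 m: 280 × 3.2×10⁻⁴ × 0.68 = 0.060928 m
280–650 m: 0.39 × 370 × 1.9×10⁻⁴ = 0.027417 m
Δh = 0.060928 + 0.027417 = 0.088345 m ≈ 0.088 m

Δh ≈ 0.088 m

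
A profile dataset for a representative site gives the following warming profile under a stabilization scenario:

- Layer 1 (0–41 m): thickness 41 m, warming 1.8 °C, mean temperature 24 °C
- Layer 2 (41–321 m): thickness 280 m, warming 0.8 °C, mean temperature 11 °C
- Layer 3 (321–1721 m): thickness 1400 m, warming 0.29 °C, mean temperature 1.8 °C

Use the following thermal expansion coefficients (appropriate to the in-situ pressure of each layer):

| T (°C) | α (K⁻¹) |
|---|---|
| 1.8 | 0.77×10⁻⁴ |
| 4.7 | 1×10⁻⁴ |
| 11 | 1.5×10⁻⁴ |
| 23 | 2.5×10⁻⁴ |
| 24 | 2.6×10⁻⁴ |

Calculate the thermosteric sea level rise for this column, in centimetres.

about 8.41 cm

Layer 1 at 24 °C → α = 2.6×10⁻⁴ K⁻¹
Layer 2 at 11 °C → α = 1.5×10⁻⁴ K⁻¹
Layer 3 at 1.8 °C → α = 0.77×10⁻⁴ K⁻¹
Layer 1: 2.6×10⁻⁴ × 41 × 1.8 = 0.019188 m
Layer 2: 0.8 × 280 × 1.5×10⁻⁴ = 0.03360 m
Layer 3: 0.29 × 1400 × 0.77×10⁻⁴ = 0.031262 m
Δh = 0.019188 + 0.03360 + 0.031262 = 0.08405 m ≈ 8.41 cm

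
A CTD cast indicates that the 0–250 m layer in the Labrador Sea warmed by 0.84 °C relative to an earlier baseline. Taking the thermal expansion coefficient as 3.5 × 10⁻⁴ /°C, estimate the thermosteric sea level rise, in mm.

Δh = αΔT·H = 3.5×10⁻⁴ × 0.84 × 250 = 0.07350 m

Δh ≈ 73.5 mm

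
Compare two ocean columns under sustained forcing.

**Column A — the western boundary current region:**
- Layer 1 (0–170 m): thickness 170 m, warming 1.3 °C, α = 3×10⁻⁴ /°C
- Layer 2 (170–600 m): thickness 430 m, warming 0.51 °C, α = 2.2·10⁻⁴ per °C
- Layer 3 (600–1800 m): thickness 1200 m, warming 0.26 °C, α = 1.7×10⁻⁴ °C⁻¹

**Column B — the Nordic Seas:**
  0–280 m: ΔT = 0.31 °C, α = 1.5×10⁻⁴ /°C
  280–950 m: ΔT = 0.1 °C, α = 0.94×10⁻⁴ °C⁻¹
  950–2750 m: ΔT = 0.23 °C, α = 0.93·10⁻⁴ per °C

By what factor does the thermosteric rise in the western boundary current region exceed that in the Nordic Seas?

a factor of 2.90

A 1.3 × 170 × 3×10⁻⁴ = 0.06630 m
A Layer 2: 0.51 × 2.2×10⁻⁴ × 430 = 0.048246 m
A 1200 × 0.26 × 1.7×10⁻⁴ = 0.05304 m
A total: 0.167586 m
B 0–280 m: 280 × 0.31 × 1.5×10⁻⁴ = 0.01302 m
B 0.94×10⁻⁴ × 0.1 × 670 = 0.006298 m
B 950–2750 m: 0.23 × 0.93×10⁻⁴ × 1800 = 0.038502 m
B total: 0.05782 m
Ratio: 0.167586 / 0.05782 ≈ 2.898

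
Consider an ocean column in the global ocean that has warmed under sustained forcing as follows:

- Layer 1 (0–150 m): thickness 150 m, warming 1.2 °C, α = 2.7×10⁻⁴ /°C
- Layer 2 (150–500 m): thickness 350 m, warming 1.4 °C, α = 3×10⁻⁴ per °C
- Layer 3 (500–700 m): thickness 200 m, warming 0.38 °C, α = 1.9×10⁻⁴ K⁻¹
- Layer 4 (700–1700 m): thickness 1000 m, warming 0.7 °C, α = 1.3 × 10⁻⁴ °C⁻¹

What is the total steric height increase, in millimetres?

0–150 m: 2.7×10⁻⁴ × 1.2 × 150 = 0.04860 m
Layer 2: 3×10⁻⁴ × 1.4 × 350 = 0.14700 m
Layer 3: 0.38 × 200 × 1.9×10⁻⁴ = 0.01444 m
700–1700 m: 1000 × 0.7 × 1.3×10⁻⁴ = 0.09100 m
Δh = 0.04860 + 0.14700 + 0.01444 + 0.09100 = 0.30104 m

301 mm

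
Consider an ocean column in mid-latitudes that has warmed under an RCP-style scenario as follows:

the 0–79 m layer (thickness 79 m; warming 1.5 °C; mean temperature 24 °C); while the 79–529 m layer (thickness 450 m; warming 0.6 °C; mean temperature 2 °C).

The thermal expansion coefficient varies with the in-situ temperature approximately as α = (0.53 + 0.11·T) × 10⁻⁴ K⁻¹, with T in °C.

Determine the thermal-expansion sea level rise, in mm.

58 mm

Layer 1: α = (0.53 + 0.11×24)×10⁻⁴ = 3.17×10⁻⁴ K⁻¹
Layer 2: α = (0.53 + 0.11×2)×10⁻⁴ = 0.75×10⁻⁴ K⁻¹
79 × 3.17×10⁻⁴ × 1.5 = 0.0375645 m
0.6 × 0.75×10⁻⁴ × 450 = 0.02025 m
Δh = 0.0375645 + 0.02025 = 0.0578145 m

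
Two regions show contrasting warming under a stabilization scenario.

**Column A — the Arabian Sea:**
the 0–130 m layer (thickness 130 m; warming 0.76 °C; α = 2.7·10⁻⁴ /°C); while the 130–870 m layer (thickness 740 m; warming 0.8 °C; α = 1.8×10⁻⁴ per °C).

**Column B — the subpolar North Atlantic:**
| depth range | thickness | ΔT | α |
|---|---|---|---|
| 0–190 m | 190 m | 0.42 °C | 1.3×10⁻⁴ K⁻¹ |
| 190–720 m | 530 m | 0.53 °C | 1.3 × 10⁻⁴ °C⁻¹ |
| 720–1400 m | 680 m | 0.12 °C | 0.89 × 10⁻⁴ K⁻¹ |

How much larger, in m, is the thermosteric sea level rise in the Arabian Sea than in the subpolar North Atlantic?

0.0791 m larger

A Layer 1: 130 × 0.76 × 2.7×10⁻⁴ = 0.026676 m
A Layer 2: 0.8 × 740 × 1.8×10⁻⁴ = 0.10656 m
A total: 0.133236 m
B 0–190 m: 1.3×10⁻⁴ × 0.42 × 190 = 0.010374 m
B 530 × 1.3×10⁻⁴ × 0.53 = 0.036517 m
B 720–1400 m: 0.89×10⁻⁴ × 680 × 0.12 = 0.0072624 m
B total: 0.0541534 m
Difference: 0.133236 − 0.0541534 = 0.0790826 m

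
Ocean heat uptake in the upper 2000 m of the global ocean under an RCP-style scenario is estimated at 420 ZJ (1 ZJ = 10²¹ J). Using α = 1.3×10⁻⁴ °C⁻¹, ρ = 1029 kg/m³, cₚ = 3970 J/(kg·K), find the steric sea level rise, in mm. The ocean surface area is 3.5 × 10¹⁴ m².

38.2 mm of thermosteric rise

Per unit area: Q = 420×10²¹ / (3.5×10¹⁴) = 1.2×10⁹ J/m²
Δh = αQ/(ρcₚ) = 1.3×10⁻⁴ × 1.2×10⁹ / (1029 × 3970) ≈ 0.038187 m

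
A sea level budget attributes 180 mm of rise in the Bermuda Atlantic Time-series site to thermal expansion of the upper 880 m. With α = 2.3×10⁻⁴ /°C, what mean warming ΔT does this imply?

ΔT = Δh/(αH) = 0.18 / (2.3×10⁻⁴ × 880) ≈ 0.8893 K

about 0.889 K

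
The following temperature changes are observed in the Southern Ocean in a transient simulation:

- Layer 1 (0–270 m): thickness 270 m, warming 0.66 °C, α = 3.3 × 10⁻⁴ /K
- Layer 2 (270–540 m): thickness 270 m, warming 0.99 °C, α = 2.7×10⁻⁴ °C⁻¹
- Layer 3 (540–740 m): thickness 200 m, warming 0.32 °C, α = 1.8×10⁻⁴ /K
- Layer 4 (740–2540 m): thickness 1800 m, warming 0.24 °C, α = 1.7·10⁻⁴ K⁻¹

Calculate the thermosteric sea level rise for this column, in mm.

0–270 m: 3.3×10⁻⁴ × 270 × 0.66 = 0.058806 m
0.99 × 270 × 2.7×10⁻⁴ = 0.072171 m
540–740 m: 1.8×10⁻⁴ × 200 × 0.32 = 0.01152 m
Layer 4: 0.24 × 1800 × 1.7×10⁻⁴ = 0.07344 m
Δh = 0.058806 + 0.072171 + 0.01152 + 0.07344 = 0.215937 m

Δh = 216 mm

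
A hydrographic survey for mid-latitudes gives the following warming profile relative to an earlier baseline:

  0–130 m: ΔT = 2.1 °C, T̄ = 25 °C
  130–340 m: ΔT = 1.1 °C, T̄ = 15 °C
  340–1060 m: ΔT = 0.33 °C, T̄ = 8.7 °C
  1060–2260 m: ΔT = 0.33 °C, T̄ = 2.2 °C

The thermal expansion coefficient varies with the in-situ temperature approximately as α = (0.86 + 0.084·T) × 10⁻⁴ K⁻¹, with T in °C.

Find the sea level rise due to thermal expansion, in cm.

Layer 1: α = (0.86 + 0.084×25)×10⁻⁴ = 2.96×10⁻⁴ K⁻¹
Layer 2: α = (0.86 + 0.084×15)×10⁻⁴ = 2.12×10⁻⁴ K⁻¹
Layer 3: α = (0.86 + 0.084×8.7)×10⁻⁴ = 1.5908×10⁻⁴ K⁻¹
Layer 4: α = (0.86 + 0.084×2.2)×10⁻⁴ = 1.0448×10⁻⁴ K⁻¹
2.96×10⁻⁴ × 2.1 × 130 = 0.080808 m
130–340 m: 210 × 2.12×10⁻⁴ × 1.1 = 0.048972 m
340–1060 m: 0.33 × 1.5908×10⁻⁴ × 720 = 0.037797408 m
1200 × 0.33 × 1.0448×10⁻⁴ = 0.04137408 m
Δh = 0.080808 + 0.048972 + 0.037797408 + 0.04137408 = 0.208951488 m

Δh ≈ 21 cm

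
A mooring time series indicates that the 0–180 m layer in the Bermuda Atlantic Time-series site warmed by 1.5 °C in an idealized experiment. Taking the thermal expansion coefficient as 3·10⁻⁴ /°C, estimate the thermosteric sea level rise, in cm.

Δh = αΔT·H = 3×10⁻⁴ × 1.5 × 180 = 0.08100 m

about 8.10 cm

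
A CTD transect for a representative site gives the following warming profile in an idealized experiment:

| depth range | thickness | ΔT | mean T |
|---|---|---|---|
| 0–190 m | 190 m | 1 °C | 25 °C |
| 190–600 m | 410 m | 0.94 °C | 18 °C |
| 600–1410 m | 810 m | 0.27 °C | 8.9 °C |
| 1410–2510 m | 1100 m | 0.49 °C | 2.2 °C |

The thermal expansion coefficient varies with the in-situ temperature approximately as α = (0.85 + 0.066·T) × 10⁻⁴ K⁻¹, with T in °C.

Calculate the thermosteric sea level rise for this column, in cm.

21 cm

Layer 1: α = (0.85 + 0.066×25)×10⁻⁴ = 2.5×10⁻⁴ K⁻¹
Layer 2: α = (0.85 + 0.066×18)×10⁻⁴ = 2.038×10⁻⁴ K⁻¹
Layer 3: α = (0.85 + 0.066×8.9)×10⁻⁴ = 1.4374×10⁻⁴ K⁻¹
Layer 4: α = (0.85 + 0.066×2.2)×10⁻⁴ = 0.9952×10⁻⁴ K⁻¹
Layer 1: 1 × 2.5×10⁻⁴ × 190 = 0.04750 m
190–600 m: 2.038×10⁻⁴ × 410 × 0.94 = 0.07854452 m
1.4374×10⁻⁴ × 810 × 0.27 = 0.031435938 m
Layer 4: 0.9952×10⁻⁴ × 1100 × 0.49 = 0.05364128 m
Δh = 0.04750 + 0.07854452 + 0.031435938 + 0.05364128 = 0.211121738 m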